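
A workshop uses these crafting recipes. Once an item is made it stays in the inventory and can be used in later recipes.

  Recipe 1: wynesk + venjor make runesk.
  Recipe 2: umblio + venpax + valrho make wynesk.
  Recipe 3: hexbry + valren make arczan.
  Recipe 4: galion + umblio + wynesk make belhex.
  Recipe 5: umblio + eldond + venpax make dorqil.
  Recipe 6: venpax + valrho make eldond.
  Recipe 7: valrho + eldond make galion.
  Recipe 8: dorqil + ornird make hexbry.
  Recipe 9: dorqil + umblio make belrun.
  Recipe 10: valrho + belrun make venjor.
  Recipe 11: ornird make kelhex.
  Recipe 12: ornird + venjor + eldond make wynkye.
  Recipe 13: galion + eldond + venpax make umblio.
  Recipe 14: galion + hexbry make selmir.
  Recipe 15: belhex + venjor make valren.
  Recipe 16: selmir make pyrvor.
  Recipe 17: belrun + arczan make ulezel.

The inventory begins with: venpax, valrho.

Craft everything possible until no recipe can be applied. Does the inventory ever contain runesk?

Yes

Using Recipe 6, venpax and valrho make eldond.
valrho + eldond → galion (Recipe 7).
galion + eldond + venpax → umblio (Recipe 13).
umblio + eldond + venpax → dorqil (Recipe 5).
Using Recipe 2, umblio, venpax, and valrho make wynesk.
Using Recipe 9, dorqil and umblio make belrun.
valrho + belrun → venjor (Recipe 10).
Using Recipe 1, wynesk and venjor make runesk.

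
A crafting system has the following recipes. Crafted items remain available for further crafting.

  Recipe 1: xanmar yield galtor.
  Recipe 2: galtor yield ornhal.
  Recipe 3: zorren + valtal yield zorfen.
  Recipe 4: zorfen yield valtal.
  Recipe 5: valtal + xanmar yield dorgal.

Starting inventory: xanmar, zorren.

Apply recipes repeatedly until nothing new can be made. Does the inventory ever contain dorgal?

No

dorgal would need valtal and xanmar (Recipe 5), but valtal is never obtained.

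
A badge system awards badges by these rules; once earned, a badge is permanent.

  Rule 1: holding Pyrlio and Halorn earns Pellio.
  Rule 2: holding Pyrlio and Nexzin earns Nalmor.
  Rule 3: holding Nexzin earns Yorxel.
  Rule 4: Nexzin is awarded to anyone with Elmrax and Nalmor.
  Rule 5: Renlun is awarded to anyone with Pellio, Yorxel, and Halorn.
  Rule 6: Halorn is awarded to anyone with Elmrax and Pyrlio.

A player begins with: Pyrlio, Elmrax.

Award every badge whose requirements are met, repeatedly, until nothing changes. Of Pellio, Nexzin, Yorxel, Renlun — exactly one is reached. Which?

With Elmrax and Pyrlio, Halorn is earned (Rule 6).
With Pyrlio and Halorn, Pellio is earned (Rule 1).
Nexzin would need Elmrax and Nalmor (Rule 4), but Nalmor is never earned. Renlun would need Pellio, Yorxel, and Halorn (Rule 5), but Yorxel is never earned. Yorxel would need Nexzin (Rule 3), but Nexzin is never earned.

Pellio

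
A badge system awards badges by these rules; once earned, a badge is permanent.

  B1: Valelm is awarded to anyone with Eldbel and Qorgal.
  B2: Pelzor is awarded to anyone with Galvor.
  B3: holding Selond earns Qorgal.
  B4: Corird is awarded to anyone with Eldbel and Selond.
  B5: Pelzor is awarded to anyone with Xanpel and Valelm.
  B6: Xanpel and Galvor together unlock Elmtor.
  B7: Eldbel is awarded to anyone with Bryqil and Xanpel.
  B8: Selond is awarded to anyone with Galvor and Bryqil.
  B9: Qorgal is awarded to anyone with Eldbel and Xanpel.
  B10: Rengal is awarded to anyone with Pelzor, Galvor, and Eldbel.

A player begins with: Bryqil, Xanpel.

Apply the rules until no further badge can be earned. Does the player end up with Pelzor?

With Bryqil and Xanpel, Eldbel is earned (B7).
With Eldbel and Xanpel, Qorgal is earned (B9).
With Eldbel and Qorgal, Valelm is earned (B1).
With Xanpel and Valelm, Pelzor is earned (B5).

Yes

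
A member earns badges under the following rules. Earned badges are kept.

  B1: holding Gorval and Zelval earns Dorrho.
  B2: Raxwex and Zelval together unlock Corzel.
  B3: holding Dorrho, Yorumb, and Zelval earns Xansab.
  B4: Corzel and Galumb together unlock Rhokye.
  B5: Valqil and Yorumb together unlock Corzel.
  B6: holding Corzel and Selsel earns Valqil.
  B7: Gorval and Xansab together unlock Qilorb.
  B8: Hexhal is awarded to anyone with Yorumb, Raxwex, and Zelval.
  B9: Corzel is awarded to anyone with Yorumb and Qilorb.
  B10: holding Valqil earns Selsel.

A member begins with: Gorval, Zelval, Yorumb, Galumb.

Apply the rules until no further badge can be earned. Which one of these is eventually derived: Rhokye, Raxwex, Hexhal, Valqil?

Rhokye

With Gorval and Zelval, Dorrho is earned (B1).
With Dorrho, Yorumb, and Zelval, Xansab is earned (B3).
With Gorval and Xansab, Qilorb is earned (B7).
With Yorumb and Qilorb, Corzel is earned (B9).
With Corzel and Galumb, Rhokye is earned (B4).
Valqil would need Corzel and Selsel (B6), but Selsel is never earned. No rule produces Raxwex, and it is not given. Hexhal would need Yorumb, Raxwex, and Zelval (B8), but Raxwex is never earned.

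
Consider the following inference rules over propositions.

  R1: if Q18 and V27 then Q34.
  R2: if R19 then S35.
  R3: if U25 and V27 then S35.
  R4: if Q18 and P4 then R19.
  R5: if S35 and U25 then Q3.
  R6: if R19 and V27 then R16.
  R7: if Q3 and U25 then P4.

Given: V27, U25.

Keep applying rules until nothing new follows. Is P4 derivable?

Yes

From U25 and V27, R3 gives S35.
S35 and U25 hold, so Q3 follows (R5).
From Q3 and U25, R7 gives P4.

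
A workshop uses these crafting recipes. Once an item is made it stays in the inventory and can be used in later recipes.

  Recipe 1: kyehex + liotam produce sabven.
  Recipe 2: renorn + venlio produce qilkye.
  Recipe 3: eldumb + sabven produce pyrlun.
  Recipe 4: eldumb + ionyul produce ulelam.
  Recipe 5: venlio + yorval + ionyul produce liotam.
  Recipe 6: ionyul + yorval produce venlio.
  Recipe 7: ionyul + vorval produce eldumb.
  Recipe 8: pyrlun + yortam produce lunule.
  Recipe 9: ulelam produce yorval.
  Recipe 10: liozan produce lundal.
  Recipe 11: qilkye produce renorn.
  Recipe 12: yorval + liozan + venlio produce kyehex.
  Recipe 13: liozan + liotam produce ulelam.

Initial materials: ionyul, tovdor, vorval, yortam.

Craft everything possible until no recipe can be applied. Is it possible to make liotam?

Yes

Using Recipe 7, ionyul and vorval make eldumb.
Using Recipe 4, eldumb and ionyul make ulelam.
Using Recipe 9, ulelam makes yorval.
Using Recipe 6, ionyul and yorval make venlio.
venlio + yorval + ionyul → liotam (Recipe 5).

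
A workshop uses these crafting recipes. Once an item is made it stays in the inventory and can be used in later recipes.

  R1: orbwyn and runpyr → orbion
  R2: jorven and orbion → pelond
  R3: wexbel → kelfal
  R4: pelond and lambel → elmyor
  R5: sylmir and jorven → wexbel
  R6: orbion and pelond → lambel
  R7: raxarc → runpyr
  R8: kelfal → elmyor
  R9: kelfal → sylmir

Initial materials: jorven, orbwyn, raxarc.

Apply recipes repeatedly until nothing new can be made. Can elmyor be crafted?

Using R7, raxarc makes runpyr.
Using R1, orbwyn and runpyr make orbion.
Using R2, jorven and orbion make pelond.
orbion and pelond → lambel (R6).
Using R4, pelond and lambel make elmyor.

Yes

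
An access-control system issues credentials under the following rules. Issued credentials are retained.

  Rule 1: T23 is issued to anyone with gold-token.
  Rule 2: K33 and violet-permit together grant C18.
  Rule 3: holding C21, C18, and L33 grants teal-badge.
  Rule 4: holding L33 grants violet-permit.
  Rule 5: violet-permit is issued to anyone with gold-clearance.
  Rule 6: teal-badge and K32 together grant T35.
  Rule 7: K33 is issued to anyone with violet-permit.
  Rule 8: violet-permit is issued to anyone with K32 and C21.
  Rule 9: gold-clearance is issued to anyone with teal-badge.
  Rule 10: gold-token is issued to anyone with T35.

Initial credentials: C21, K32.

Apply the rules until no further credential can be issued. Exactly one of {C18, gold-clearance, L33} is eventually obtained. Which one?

Holding K32 and C21 grants violet-permit (Rule 8).
Holding violet-permit grants K33 (Rule 7).
Holding K33 and violet-permit grants C18 (Rule 2).
gold-clearance would need teal-badge (Rule 9), but teal-badge is never granted. No rule produces L33, and it is not given.

C18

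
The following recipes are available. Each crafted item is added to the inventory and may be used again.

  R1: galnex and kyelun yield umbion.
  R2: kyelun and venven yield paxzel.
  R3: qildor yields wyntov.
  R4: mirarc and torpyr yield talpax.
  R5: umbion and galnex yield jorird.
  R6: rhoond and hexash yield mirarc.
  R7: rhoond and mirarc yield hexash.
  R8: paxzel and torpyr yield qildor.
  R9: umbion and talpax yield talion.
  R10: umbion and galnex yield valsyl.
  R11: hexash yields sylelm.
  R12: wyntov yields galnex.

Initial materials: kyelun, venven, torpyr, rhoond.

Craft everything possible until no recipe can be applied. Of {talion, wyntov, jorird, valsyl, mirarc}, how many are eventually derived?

Using R2, kyelun and venven make paxzel.
paxzel and torpyr → qildor (R8).
Using R3, qildor makes wyntov.
Using R12, wyntov makes galnex.
galnex and kyelun → umbion (R1).
Using R5, umbion and galnex make jorird.
umbion and galnex → valsyl (R10).
talion would need umbion and talpax (R9), but talpax is never obtained.
wyntov: reached.
jorird: reached.
valsyl: reached.
mirarc would need rhoond and hexash (R6), but hexash is never obtained.
Reached: wyntov, jorird, and valsyl — 3 of the 5.

3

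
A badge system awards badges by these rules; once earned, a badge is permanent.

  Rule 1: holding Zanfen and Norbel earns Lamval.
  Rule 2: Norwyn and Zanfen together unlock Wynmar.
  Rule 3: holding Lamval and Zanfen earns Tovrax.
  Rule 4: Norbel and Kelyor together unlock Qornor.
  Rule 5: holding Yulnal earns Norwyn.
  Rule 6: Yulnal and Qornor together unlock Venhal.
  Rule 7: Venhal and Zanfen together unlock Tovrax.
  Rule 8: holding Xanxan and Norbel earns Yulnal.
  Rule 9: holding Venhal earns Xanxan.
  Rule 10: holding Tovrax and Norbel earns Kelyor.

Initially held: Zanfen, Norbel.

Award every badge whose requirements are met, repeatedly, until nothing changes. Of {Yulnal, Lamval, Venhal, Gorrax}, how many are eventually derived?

1

With Zanfen and Norbel, Lamval is earned (Rule 1).
Yulnal would need Xanxan and Norbel (Rule 8), but Xanxan is never earned.
Lamval: reached.
Venhal would need Yulnal and Qornor (Rule 6), but Yulnal is never earned.
No rule produces Gorrax, and it is not given.
Reached: Lamval — 1 of the 4.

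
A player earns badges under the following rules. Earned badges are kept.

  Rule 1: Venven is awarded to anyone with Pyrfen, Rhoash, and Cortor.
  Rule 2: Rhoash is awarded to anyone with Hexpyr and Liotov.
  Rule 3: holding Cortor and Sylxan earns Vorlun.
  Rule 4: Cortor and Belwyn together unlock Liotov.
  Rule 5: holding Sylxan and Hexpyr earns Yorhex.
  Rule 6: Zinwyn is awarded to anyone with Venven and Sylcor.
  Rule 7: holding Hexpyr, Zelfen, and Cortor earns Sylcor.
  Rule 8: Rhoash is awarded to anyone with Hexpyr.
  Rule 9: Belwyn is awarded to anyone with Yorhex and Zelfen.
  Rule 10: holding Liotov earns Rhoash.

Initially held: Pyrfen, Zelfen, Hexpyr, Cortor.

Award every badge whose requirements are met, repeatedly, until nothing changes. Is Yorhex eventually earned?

No

Yorhex would need Sylxan and Hexpyr (Rule 5), but Sylxan is never earned.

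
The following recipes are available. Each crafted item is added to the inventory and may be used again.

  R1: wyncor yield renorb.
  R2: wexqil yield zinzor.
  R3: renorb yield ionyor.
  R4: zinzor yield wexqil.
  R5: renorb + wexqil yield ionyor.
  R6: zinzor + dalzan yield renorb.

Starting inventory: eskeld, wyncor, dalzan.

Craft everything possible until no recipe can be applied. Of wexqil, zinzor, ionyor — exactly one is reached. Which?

ionyor

wyncor → renorb (R1).
Using R3, renorb makes ionyor.
zinzor would need wexqil (R2), but wexqil is never obtained. wexqil would need zinzor (R4), but zinzor is never obtained.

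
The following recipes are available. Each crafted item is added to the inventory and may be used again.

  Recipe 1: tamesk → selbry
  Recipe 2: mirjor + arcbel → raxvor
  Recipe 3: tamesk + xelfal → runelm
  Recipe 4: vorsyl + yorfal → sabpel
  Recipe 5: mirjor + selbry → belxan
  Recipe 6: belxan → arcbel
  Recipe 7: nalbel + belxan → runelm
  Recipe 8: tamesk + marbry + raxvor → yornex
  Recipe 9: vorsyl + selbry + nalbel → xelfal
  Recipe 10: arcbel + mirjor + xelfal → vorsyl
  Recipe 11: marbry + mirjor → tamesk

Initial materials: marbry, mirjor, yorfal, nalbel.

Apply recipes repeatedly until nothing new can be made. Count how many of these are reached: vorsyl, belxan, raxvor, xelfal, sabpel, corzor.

2

marbry + mirjor → tamesk (Recipe 11).
tamesk → selbry (Recipe 1).
mirjor + selbry → belxan (Recipe 5).
Using Recipe 6, belxan makes arcbel.
Using Recipe 2, mirjor and arcbel make raxvor.
vorsyl would need arcbel, mirjor, and xelfal (Recipe 10), but xelfal is never obtained.
belxan: reached.
raxvor: reached.
xelfal would need vorsyl, selbry, and nalbel (Recipe 9), but vorsyl is never obtained.
sabpel would need vorsyl and yorfal (Recipe 4), but vorsyl is never obtained.
No rule produces corzor, and it is not given.
Reached: belxan and raxvor — 2 of the 6.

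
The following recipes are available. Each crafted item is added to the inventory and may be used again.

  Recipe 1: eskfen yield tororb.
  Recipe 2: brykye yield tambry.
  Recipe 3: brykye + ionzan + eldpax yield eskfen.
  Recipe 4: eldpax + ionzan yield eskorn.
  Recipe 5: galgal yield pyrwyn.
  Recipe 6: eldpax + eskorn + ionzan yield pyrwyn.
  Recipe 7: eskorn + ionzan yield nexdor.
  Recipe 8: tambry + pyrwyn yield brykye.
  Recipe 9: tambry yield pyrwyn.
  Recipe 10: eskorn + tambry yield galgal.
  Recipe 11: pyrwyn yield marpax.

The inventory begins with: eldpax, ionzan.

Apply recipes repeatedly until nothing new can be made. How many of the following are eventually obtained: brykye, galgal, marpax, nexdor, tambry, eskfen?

Using Recipe 4, eldpax and ionzan make eskorn.
eldpax + eskorn + ionzan → pyrwyn (Recipe 6).
eskorn + ionzan → nexdor (Recipe 7).
Using Recipe 11, pyrwyn makes marpax.
brykye would need tambry and pyrwyn (Recipe 8), but tambry is never obtained.
galgal would need eskorn and tambry (Recipe 10), but tambry is never obtained.
marpax: reached.
nexdor: reached.
tambry would need brykye (Recipe 2), but brykye is never obtained.
eskfen would need brykye, ionzan, and eldpax (Recipe 3), but brykye is never obtained.
Reached: marpax and nexdor — 2 of the 6.

2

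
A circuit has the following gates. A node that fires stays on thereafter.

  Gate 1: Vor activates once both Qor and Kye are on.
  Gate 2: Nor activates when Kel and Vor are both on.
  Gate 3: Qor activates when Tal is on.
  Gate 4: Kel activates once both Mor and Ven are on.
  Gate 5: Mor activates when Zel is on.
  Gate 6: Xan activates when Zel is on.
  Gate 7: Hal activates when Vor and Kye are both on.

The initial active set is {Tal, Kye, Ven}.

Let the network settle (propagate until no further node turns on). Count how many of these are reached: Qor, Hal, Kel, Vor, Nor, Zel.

3

Gate 3: Tal on → Qor on.
Gate 1: Qor and Kye on → Vor on.
Vor and Kye are on, so Hal activates (Gate 7).
Qor: reached.
Hal: reached.
Kel would need Mor and Ven (Gate 4), but Mor never turns on.
Vor: reached.
Nor would need Kel and Vor (Gate 2), but Kel never turns on.
No rule produces Zel, and it is not given.
Reached: Qor, Hal, and Vor — 3 of the 6.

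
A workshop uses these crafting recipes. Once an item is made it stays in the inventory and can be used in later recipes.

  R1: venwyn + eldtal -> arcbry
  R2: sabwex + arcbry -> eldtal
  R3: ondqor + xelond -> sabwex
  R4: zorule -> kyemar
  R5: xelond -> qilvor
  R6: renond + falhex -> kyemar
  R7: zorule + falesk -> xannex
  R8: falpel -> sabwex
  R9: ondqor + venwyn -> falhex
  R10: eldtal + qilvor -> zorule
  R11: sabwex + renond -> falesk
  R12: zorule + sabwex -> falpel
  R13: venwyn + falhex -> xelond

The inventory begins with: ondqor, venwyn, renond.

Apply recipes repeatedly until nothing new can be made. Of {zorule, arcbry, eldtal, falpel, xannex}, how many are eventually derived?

0

zorule would need eldtal and qilvor (R10), but eldtal is never obtained.
arcbry would need venwyn and eldtal (R1), but eldtal is never obtained.
eldtal would need sabwex and arcbry (R2), but arcbry is never obtained.
falpel would need zorule and sabwex (R12), but zorule is never obtained.
xannex would need zorule and falesk (R7), but zorule is never obtained.
None of the 5 are reached.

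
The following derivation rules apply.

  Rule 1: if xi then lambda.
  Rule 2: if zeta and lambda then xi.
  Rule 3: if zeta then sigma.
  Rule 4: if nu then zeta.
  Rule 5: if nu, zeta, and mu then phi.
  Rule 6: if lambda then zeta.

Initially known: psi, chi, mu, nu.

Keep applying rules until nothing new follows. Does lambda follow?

lambda would need xi (Rule 1), but xi is never established.

No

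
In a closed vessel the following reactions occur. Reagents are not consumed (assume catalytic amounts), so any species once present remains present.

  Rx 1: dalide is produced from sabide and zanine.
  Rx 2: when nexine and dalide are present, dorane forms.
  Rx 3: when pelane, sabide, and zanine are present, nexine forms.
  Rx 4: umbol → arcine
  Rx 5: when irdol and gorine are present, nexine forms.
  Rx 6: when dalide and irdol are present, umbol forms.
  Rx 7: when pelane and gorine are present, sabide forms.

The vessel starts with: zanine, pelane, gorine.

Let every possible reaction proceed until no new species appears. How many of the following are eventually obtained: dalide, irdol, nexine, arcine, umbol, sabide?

pelane and gorine present → sabide forms (Rx 7).
sabide and zanine present → dalide forms (Rx 1).
pelane, sabide, and zanine present → nexine forms (Rx 3).
dalide: reached.
No rule produces irdol, and it is not given.
nexine: reached.
arcine would need umbol (Rx 4), but umbol never forms.
umbol would need dalide and irdol (Rx 6), but irdol never forms.
sabide: reached.
Reached: dalide, nexine, and sabide — 3 of the 6.

3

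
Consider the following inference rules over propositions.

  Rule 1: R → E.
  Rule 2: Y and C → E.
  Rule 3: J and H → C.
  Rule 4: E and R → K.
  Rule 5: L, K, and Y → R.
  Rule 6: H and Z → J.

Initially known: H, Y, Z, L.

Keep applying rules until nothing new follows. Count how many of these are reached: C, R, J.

H and Z hold, so J follows (Rule 6).
J and H hold, so C follows (Rule 3).
C: reached.
R would need L, K, and Y (Rule 5), but K is never established.
J: reached.
Reached: C and J — 2 of the 3.

2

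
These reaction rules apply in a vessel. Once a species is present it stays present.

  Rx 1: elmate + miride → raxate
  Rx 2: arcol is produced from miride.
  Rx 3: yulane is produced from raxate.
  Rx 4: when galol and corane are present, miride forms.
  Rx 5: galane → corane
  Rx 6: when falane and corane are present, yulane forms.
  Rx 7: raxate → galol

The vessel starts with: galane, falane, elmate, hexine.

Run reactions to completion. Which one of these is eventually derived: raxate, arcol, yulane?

galane present → corane forms (Rx 5).
falane and corane present → yulane forms (Rx 6).
raxate would need elmate and miride (Rx 1), but miride never forms. arcol would need miride (Rx 2), but miride never forms.

yulane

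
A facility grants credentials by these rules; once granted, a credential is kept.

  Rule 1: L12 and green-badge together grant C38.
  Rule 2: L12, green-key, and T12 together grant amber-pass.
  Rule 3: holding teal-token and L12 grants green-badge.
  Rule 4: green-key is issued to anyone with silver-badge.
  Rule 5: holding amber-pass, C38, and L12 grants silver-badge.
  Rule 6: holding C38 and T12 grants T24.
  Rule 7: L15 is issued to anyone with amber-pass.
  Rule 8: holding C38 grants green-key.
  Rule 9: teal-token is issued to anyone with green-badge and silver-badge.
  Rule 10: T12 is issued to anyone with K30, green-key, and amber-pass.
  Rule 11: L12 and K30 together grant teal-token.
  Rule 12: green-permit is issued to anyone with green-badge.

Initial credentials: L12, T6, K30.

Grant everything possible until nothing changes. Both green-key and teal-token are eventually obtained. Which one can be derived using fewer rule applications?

teal-token: Holding L12 and K30 grants teal-token (Rule 11). [1 rule application]
green-key: Holding L12 and K30 grants teal-token (Rule 11). Holding teal-token and L12 grants green-badge (Rule 3). Holding L12 and green-badge grants C38 (Rule 1). Holding C38 grants green-key (Rule 8). [4 rule applications]
teal-token needs fewer.

teal-token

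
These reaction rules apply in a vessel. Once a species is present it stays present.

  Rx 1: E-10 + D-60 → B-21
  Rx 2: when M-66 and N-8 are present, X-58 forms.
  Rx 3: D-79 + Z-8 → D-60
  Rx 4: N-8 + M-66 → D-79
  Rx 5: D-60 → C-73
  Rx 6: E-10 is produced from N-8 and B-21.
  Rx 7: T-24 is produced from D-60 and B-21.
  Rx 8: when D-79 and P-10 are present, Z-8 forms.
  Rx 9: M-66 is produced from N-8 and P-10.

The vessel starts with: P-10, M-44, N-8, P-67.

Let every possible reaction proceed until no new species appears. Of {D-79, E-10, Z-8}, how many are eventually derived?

2

N-8 and P-10 present → M-66 forms (Rx 9).
N-8 and M-66 present → D-79 forms (Rx 4).
D-79 and P-10 present → Z-8 forms (Rx 8).
D-79: reached.
E-10 would need N-8 and B-21 (Rx 6), but B-21 never forms.
Z-8: reached.
Reached: D-79 and Z-8 — 2 of the 3.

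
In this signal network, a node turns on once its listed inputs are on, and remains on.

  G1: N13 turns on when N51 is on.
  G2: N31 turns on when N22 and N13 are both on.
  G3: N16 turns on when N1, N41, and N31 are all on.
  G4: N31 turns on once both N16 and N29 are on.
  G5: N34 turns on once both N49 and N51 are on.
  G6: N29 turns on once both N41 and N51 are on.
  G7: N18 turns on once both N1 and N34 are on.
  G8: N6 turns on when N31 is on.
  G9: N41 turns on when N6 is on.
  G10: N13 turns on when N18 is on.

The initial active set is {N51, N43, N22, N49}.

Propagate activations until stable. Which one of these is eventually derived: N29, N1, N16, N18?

N29

G1: N51 on → N13 on.
G2: N22 and N13 on → N31 on.
N31 is on, so N6 turns on (G8).
G9: N6 on → N41 on.
N41 and N51 are on, so N29 turns on (G6).
N16 would need N1, N41, and N31 (G3), but N1 never turns on. N18 would need N1 and N34 (G7), but N1 never turns on. No rule produces N1, and it is not given.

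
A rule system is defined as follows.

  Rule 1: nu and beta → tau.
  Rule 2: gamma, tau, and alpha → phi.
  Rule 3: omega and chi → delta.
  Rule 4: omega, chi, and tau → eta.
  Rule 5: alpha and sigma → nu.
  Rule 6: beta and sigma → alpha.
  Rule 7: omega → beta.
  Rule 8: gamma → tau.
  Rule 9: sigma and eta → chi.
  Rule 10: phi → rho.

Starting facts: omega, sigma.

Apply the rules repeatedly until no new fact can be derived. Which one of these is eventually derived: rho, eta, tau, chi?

tau

From omega, Rule 7 gives beta.
From beta and sigma, Rule 6 gives alpha.
alpha and sigma hold, so nu follows (Rule 5).
nu and beta hold, so tau follows (Rule 1).
chi would need sigma and eta (Rule 9), but eta is never established. eta would need omega, chi, and tau (Rule 4), but chi is never established. rho would need phi (Rule 10), but phi is never established.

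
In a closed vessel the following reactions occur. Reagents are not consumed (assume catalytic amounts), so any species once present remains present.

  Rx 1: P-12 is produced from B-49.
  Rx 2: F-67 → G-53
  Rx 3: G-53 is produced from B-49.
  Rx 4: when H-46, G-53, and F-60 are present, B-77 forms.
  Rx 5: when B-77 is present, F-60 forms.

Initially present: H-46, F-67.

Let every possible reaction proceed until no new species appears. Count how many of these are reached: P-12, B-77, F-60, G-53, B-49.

1

F-67 present → G-53 forms (Rx 2).
P-12 would need B-49 (Rx 1), but B-49 never forms.
B-77 would need H-46, G-53, and F-60 (Rx 4), but F-60 never forms.
F-60 would need B-77 (Rx 5), but B-77 never forms.
G-53: reached.
No rule produces B-49, and it is not given.
Reached: G-53 — 1 of the 5.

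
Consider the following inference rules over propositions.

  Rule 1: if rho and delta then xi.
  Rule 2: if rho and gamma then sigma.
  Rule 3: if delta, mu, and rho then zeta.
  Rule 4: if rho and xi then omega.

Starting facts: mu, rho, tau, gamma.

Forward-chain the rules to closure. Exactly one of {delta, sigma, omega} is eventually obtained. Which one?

rho and gamma hold, so sigma follows (Rule 2).
No rule produces delta, and it is not given. omega would need rho and xi (Rule 4), but xi is never established.

sigma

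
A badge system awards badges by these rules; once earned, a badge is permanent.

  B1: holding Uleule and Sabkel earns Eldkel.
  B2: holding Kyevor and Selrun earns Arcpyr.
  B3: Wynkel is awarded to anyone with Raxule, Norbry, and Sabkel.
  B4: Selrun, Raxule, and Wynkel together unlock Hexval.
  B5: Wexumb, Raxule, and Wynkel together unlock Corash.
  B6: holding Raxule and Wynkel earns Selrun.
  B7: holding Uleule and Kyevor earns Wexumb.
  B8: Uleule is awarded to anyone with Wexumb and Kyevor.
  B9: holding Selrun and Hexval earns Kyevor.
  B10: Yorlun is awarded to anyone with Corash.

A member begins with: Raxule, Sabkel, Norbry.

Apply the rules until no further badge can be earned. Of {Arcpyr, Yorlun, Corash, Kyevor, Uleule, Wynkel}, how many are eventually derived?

With Raxule, Norbry, and Sabkel, Wynkel is earned (B3).
With Raxule and Wynkel, Selrun is earned (B6).
With Selrun, Raxule, and Wynkel, Hexval is earned (B4).
With Selrun and Hexval, Kyevor is earned (B9).
With Kyevor and Selrun, Arcpyr is earned (B2).
Arcpyr: reached.
Yorlun would need Corash (B10), but Corash is never earned.
Corash would need Wexumb, Raxule, and Wynkel (B5), but Wexumb is never earned.
Kyevor: reached.
Uleule would need Wexumb and Kyevor (B8), but Wexumb is never earned.
Wynkel: reached.
Reached: Arcpyr, Kyevor, and Wynkel — 3 of the 6.

3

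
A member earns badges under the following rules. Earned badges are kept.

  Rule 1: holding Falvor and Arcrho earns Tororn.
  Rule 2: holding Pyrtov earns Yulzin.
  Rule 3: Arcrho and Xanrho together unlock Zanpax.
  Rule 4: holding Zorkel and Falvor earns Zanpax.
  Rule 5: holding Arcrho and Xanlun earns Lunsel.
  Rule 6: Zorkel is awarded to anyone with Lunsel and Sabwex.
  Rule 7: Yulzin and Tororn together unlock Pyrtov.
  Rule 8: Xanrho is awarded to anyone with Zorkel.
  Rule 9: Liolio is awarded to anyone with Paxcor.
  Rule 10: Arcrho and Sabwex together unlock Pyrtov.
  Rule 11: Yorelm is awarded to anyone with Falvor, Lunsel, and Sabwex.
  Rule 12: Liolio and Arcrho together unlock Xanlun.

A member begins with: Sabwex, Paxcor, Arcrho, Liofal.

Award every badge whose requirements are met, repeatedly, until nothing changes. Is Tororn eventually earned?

No

Tororn would need Falvor and Arcrho (Rule 1), but Falvor is never earned.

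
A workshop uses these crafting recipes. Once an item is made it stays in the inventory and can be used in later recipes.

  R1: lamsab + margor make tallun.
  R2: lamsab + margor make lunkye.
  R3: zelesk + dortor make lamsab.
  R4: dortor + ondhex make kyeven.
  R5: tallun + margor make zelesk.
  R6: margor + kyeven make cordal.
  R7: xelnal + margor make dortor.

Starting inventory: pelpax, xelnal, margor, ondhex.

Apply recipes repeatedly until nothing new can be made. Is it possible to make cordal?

Using R7, xelnal and margor make dortor.
Using R4, dortor and ondhex make kyeven.
Using R6, margor and kyeven make cordal.

Yes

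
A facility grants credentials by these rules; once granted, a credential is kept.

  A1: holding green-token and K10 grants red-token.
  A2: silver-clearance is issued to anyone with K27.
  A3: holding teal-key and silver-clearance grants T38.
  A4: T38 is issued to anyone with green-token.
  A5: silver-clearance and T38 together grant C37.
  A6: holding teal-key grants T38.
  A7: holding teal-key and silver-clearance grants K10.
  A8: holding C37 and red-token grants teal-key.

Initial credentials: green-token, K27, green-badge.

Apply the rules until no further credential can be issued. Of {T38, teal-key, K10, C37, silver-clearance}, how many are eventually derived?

3

Holding green-token grants T38 (A4).
Holding K27 grants silver-clearance (A2).
Holding silver-clearance and T38 grants C37 (A5).
T38: reached.
teal-key would need C37 and red-token (A8), but red-token is never granted.
K10 would need teal-key and silver-clearance (A7), but teal-key is never granted.
C37: reached.
silver-clearance: reached.
Reached: T38, C37, and silver-clearance — 3 of the 5.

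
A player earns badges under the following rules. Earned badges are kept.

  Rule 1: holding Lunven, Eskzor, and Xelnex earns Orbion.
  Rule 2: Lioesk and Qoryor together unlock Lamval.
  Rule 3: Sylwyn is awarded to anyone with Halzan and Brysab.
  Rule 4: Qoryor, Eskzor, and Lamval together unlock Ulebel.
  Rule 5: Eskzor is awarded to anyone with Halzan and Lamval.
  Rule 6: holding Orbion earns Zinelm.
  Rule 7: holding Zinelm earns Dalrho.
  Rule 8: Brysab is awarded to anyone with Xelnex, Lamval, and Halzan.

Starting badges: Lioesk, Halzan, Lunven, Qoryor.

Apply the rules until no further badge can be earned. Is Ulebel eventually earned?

With Lioesk and Qoryor, Lamval is earned (Rule 2).
With Halzan and Lamval, Eskzor is earned (Rule 5).
With Qoryor, Eskzor, and Lamval, Ulebel is earned (Rule 4).

Yes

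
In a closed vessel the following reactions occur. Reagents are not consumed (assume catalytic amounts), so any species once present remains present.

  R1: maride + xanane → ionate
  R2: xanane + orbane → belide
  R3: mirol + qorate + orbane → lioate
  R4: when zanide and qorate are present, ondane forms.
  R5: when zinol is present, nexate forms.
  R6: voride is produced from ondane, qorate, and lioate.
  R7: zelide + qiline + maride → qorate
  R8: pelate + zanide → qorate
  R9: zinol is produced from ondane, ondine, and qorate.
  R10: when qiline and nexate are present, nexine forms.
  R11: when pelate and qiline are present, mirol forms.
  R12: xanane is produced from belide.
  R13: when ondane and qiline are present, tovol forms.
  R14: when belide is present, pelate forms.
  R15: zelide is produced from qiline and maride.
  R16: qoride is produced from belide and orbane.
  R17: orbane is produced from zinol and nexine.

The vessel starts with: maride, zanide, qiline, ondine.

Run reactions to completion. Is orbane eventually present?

Yes

qiline and maride present → zelide forms (R15).
zelide, qiline, and maride present → qorate forms (R7).
zanide and qorate present → ondane forms (R4).
ondane, ondine, and qorate present → zinol forms (R9).
zinol present → nexate forms (R5).
qiline and nexate present → nexine forms (R10).
zinol and nexine present → orbane forms (R17).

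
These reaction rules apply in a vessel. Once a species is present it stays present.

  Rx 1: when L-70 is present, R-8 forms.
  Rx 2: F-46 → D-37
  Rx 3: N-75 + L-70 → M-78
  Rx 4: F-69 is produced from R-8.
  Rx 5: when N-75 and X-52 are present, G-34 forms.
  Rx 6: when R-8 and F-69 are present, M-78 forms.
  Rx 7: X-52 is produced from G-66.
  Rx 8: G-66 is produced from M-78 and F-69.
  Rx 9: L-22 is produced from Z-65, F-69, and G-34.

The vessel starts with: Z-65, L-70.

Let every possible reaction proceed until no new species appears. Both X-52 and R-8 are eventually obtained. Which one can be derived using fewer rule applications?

R-8: L-70 present → R-8 forms (Rx 1). [1 rule application]
X-52: L-70 present → R-8 forms (Rx 1). R-8 present → F-69 forms (Rx 4). R-8 and F-69 present → M-78 forms (Rx 6). M-78 and F-69 present → G-66 forms (Rx 8). G-66 present → X-52 forms (Rx 7). [5 rule applications]
R-8 needs fewer.

R-8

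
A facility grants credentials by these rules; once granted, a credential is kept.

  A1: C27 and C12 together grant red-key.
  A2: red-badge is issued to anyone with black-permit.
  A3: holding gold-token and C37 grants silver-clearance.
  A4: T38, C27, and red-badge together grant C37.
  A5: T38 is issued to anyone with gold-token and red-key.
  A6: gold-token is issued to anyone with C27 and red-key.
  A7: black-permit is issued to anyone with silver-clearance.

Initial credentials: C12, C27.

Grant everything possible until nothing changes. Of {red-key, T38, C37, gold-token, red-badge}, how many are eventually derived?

Holding C27 and C12 grants red-key (A1).
Holding C27 and red-key grants gold-token (A6).
Holding gold-token and red-key grants T38 (A5).
red-key: reached.
T38: reached.
C37 would need T38, C27, and red-badge (A4), but red-badge is never granted.
gold-token: reached.
red-badge would need black-permit (A2), but black-permit is never granted.
Reached: red-key, T38, and gold-token — 3 of the 5.

3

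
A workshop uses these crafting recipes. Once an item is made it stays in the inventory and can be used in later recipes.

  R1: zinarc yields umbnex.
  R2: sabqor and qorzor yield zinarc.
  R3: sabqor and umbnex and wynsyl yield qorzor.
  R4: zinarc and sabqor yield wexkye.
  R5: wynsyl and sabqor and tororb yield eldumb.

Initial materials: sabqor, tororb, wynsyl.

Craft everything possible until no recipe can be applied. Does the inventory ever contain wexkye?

wexkye would need zinarc and sabqor (R4), but zinarc is never obtained.

No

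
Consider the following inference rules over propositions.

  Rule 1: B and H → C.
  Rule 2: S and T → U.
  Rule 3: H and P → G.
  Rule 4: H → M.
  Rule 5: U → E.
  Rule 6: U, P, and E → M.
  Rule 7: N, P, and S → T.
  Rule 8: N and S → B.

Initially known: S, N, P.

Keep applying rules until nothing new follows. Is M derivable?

Yes

N, P, and S hold, so T follows (Rule 7).
From S and T, Rule 2 gives U.
U holds, so E follows (Rule 5).
U, P, and E hold, so M follows (Rule 6).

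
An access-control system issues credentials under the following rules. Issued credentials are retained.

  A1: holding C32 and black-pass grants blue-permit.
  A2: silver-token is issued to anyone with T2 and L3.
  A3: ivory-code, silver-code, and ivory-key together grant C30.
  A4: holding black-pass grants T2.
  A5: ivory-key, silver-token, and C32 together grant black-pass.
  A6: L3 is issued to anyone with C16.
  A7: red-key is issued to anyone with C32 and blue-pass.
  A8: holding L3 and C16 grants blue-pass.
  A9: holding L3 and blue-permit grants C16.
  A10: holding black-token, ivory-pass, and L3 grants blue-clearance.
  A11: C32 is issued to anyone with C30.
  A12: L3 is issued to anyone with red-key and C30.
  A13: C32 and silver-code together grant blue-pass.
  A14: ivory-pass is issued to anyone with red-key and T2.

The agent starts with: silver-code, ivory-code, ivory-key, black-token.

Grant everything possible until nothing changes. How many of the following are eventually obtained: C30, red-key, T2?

2

Holding ivory-code, silver-code, and ivory-key grants C30 (A3).
Holding C30 grants C32 (A11).
Holding C32 and silver-code grants blue-pass (A13).
Holding C32 and blue-pass grants red-key (A7).
C30: reached.
red-key: reached.
T2 would need black-pass (A4), but black-pass is never granted.
Reached: C30 and red-key — 2 of the 3.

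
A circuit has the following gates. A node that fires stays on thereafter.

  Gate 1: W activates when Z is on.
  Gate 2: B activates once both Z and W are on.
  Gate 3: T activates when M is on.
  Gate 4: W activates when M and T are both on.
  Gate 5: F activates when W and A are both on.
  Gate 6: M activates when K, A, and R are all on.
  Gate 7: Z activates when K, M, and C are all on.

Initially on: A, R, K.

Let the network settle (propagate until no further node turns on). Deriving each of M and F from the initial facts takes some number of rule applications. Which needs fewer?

M

M: K, A, and R are on, so M activates (Gate 6). [1 rule application]
F: K, A, and R are on, so M activates (Gate 6). Gate 3: M on → T on. M and T are on, so W activates (Gate 4). W and A are on, so F activates (Gate 5). [4 rule applications]
M needs fewer.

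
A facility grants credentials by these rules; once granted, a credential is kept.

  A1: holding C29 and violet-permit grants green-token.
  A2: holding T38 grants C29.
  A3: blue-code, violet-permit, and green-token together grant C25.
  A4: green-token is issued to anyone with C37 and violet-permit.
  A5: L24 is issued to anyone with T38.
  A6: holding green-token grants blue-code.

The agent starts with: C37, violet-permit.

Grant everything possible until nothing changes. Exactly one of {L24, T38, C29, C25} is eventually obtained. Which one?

Holding C37 and violet-permit grants green-token (A4).
Holding green-token grants blue-code (A6).
Holding blue-code, violet-permit, and green-token grants C25 (A3).
No rule produces T38, and it is not given. L24 would need T38 (A5), but T38 is never granted. C29 would need T38 (A2), but T38 is never granted.

C25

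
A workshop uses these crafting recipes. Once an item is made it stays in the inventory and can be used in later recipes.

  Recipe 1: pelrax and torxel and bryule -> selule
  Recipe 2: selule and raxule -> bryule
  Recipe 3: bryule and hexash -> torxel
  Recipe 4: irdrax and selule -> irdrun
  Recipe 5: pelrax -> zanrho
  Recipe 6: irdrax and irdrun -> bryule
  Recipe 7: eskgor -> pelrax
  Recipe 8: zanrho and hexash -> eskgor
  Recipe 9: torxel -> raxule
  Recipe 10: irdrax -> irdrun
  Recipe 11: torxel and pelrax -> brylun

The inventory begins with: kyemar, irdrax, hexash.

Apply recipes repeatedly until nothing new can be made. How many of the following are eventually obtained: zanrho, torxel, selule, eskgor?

irdrax -> irdrun (Recipe 10).
irdrax and irdrun -> bryule (Recipe 6).
Using Recipe 3, bryule and hexash make torxel.
zanrho would need pelrax (Recipe 5), but pelrax is never obtained.
torxel: reached.
selule would need pelrax, torxel, and bryule (Recipe 1), but pelrax is never obtained.
eskgor would need zanrho and hexash (Recipe 8), but zanrho is never obtained.
Reached: torxel — 1 of the 4.

1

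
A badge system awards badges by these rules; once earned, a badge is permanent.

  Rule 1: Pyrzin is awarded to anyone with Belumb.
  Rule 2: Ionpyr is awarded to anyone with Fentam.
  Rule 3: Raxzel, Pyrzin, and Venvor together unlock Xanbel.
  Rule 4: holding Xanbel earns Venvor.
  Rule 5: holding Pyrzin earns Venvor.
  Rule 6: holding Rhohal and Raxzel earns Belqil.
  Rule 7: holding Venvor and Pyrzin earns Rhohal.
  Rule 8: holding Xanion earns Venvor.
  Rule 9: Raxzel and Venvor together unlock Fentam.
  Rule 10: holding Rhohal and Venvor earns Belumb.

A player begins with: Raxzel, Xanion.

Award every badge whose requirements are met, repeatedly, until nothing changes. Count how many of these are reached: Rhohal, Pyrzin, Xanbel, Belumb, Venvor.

With Xanion, Venvor is earned (Rule 8).
Rhohal would need Venvor and Pyrzin (Rule 7), but Pyrzin is never earned.
Pyrzin would need Belumb (Rule 1), but Belumb is never earned.
Xanbel would need Raxzel, Pyrzin, and Venvor (Rule 3), but Pyrzin is never earned.
Belumb would need Rhohal and Venvor (Rule 10), but Rhohal is never earned.
Venvor: reached.
Reached: Venvor — 1 of the 5.

1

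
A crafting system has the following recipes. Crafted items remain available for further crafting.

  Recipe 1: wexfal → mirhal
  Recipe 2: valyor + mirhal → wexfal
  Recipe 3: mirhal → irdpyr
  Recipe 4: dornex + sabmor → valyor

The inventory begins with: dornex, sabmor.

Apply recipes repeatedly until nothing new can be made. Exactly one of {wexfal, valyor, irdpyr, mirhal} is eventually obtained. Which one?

valyor

dornex + sabmor → valyor (Recipe 4).
irdpyr would need mirhal (Recipe 3), but mirhal is never obtained. mirhal would need wexfal (Recipe 1), but wexfal is never obtained. wexfal would need valyor and mirhal (Recipe 2), but mirhal is never obtained.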